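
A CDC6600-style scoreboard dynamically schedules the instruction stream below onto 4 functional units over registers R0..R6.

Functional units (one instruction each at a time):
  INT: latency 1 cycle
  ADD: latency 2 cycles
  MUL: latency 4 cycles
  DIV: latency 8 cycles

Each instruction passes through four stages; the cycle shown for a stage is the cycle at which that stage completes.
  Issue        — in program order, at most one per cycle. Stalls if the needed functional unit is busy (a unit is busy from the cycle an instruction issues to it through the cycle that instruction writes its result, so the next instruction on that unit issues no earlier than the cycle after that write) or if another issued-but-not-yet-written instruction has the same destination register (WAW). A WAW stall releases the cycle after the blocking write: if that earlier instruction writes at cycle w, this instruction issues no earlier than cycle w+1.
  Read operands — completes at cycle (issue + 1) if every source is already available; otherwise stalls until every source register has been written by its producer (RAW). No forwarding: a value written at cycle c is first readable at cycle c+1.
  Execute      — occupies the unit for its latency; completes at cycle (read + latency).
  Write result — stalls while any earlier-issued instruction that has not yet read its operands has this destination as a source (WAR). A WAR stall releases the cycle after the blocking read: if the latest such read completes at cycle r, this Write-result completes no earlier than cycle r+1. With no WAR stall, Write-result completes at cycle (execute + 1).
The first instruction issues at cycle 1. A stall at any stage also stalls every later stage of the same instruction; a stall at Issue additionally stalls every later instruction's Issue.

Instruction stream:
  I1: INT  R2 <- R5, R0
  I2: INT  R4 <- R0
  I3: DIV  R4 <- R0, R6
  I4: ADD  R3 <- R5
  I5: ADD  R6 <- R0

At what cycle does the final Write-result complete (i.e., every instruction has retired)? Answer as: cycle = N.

  I1 | 1 | 2 | 3 | 4
  I2 | 5 | 6 | 7 | 8   struct: INT busy until I1 writes@4
  I3 | 9 | 10 | 18 | 19   WAW R4: wait I2 write@8
  I4 | 10 | 11 | 13 | 14
  I5 | 15 | 16 | 18 | 19   struct: ADD busy until I4 writes@14

cycle = 19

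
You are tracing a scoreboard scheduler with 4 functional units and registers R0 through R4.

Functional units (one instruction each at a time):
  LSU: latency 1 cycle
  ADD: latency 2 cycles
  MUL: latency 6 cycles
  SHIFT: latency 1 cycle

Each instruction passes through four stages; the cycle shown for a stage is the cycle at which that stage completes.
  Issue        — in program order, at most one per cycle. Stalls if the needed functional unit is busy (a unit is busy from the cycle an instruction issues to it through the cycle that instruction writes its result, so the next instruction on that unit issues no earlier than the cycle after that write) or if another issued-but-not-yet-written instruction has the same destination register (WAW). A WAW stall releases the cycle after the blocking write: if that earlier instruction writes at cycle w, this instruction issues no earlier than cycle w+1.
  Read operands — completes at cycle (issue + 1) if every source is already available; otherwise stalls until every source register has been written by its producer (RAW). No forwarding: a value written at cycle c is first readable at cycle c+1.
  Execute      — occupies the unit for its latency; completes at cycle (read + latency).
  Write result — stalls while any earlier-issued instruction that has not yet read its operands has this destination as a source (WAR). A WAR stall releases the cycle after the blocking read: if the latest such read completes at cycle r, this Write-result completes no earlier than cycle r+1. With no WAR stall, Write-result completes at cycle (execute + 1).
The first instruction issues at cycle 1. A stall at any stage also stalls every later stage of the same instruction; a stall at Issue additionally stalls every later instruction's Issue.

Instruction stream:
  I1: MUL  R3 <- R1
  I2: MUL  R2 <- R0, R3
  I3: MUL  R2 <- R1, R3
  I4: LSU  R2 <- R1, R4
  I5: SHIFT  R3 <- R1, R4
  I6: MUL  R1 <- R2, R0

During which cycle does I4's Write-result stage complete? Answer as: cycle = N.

cycle = 31

c1: I1 issues→MUL
c2: I1 reads
c8: I1 exec-done
c9: I1 writes R3
c10: I2 issues→MUL
c11: I2 reads
c17: I2 exec-done
c18: I2 writes R2
c19: I3 issues→MUL
c20: I3 reads
c26: I3 exec-done
c27: I3 writes R2
c28: I4 issues→LSU
c29: I4 reads, I5 issues→SHIFT
c30: I4 exec-done, I5 reads, I6 issues→MUL
c31: I4 writes R2, I5 exec-done
c32: I5 writes R3, I6 reads
c38: I6 exec-done
c39: I6 writes R1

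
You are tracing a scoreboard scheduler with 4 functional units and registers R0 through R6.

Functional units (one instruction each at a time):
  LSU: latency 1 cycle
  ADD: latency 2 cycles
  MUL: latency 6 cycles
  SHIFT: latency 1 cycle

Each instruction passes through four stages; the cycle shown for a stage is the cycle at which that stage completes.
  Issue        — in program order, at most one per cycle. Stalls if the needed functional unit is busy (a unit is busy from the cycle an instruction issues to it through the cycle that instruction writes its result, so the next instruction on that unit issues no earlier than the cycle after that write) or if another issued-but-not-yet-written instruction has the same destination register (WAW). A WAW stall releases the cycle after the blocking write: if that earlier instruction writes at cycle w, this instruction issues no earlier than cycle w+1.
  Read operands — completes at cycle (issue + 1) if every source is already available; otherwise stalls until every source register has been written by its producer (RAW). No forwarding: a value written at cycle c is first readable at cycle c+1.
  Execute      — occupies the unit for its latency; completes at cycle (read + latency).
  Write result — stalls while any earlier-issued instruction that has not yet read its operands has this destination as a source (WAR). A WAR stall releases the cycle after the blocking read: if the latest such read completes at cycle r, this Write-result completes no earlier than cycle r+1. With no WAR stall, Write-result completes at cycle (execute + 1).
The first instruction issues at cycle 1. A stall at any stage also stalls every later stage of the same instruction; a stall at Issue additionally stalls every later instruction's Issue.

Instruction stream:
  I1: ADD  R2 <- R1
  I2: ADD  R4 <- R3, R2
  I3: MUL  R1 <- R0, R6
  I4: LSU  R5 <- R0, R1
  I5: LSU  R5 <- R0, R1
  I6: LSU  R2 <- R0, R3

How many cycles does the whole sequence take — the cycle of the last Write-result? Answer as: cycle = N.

cycle = 26

c1: I1 dispatched to ADD
c2: I1 operands ready
c4: I1 complete
c5: R2←I1
c6: I2 dispatched to ADD
c7: I2 operands ready · I3 dispatched to MUL
c8: I3 operands ready · I4 dispatched to LSU
c9: I2 complete
c10: R4←I2
c14: I3 complete
c15: R1←I3
c16: I4 operands ready
c17: I4 complete
c18: R5←I4
c19: I5 dispatched to LSU
c20: I5 operands ready
c21: I5 complete
c22: R5←I5
c23: I6 dispatched to LSU
c24: I6 operands ready
c25: I6 complete
c26: R2←I6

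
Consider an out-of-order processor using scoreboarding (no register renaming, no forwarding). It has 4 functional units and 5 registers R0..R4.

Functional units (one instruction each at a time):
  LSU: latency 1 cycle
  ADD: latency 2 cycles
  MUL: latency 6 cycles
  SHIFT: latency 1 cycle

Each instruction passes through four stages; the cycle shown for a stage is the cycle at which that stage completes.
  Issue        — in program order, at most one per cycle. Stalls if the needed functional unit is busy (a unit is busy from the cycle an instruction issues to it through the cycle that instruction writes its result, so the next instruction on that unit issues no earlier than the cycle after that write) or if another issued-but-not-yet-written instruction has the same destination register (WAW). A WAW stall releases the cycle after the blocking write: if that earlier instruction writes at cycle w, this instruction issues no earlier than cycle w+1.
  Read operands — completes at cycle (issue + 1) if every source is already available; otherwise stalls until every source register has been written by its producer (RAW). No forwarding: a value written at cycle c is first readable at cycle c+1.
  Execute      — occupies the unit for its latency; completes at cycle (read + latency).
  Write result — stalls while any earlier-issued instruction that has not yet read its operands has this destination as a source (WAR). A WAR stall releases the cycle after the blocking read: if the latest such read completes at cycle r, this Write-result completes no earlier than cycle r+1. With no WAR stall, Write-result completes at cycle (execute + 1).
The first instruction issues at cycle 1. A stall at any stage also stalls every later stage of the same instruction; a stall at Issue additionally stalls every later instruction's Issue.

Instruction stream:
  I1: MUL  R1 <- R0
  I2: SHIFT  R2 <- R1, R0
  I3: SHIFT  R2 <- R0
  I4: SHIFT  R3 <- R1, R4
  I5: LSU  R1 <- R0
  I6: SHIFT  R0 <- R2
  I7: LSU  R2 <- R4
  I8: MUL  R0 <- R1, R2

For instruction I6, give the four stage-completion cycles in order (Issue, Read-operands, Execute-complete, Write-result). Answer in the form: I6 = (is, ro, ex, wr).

cycle 1: I1 dispatched to MUL
cycle 2: I1 operands ready, I2 dispatched to SHIFT
cycle 8: I1 complete
cycle 9: R1←I1
cycle 10: I2 operands ready
cycle 11: I2 complete
cycle 12: R2←I2
cycle 13: I3 dispatched to SHIFT
cycle 14: I3 operands ready
cycle 15: I3 complete
cycle 16: R2←I3
cycle 17: I4 dispatched to SHIFT
cycle 18: I4 operands ready, I5 dispatched to LSU
cycle 19: I4 complete, I5 operands ready
cycle 20: R3←I4, I5 complete
cycle 21: R1←I5, I6 dispatched to SHIFT
cycle 22: I6 operands ready, I7 dispatched to LSU
cycle 23: I6 complete, I7 operands ready
cycle 24: R0←I6, I7 complete
cycle 25: R2←I7, I8 dispatched to MUL
cycle 26: I8 operands ready
cycle 32: I8 complete
cycle 33: R0←I8

I6 = (21, 22, 23, 24)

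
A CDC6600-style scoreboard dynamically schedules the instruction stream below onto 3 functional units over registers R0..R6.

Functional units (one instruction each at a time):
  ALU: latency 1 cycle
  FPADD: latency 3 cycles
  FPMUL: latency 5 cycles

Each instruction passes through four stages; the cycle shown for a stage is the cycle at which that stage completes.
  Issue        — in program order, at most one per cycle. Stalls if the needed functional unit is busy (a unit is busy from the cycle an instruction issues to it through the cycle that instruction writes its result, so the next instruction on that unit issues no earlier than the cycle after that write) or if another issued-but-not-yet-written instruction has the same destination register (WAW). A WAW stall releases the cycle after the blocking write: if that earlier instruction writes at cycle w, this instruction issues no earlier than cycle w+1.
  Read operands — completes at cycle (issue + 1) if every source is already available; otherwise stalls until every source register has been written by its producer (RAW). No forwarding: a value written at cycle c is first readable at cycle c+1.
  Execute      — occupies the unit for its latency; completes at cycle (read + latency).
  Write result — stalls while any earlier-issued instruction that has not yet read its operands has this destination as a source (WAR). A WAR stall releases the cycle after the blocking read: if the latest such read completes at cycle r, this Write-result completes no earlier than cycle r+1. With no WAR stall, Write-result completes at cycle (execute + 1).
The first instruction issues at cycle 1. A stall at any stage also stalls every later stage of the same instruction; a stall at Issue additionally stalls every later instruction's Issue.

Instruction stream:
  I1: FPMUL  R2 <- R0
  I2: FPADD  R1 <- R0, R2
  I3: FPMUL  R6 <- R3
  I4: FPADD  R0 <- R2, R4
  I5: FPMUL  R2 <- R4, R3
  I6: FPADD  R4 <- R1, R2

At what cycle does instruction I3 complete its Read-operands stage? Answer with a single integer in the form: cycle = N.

cycle = 10

cycle 1: I1→FPMUL
cycle 2: I1 RO, I2→FPADD
cycle 7: I1 EX
cycle 8: I1 WR R2
cycle 9: I2 RO, I3→FPMUL
cycle 10: I3 RO
cycle 12: I2 EX
cycle 13: I2 WR R1
cycle 14: I4→FPADD
cycle 15: I3 EX, I4 RO
cycle 16: I3 WR R6
cycle 17: I5→FPMUL
cycle 18: I4 EX, I5 RO
cycle 19: I4 WR R0
cycle 20: I6→FPADD
cycle 23: I5 EX
cycle 24: I5 WR R2
cycle 25: I6 RO
cycle 28: I6 EX
cycle 29: I6 WR R4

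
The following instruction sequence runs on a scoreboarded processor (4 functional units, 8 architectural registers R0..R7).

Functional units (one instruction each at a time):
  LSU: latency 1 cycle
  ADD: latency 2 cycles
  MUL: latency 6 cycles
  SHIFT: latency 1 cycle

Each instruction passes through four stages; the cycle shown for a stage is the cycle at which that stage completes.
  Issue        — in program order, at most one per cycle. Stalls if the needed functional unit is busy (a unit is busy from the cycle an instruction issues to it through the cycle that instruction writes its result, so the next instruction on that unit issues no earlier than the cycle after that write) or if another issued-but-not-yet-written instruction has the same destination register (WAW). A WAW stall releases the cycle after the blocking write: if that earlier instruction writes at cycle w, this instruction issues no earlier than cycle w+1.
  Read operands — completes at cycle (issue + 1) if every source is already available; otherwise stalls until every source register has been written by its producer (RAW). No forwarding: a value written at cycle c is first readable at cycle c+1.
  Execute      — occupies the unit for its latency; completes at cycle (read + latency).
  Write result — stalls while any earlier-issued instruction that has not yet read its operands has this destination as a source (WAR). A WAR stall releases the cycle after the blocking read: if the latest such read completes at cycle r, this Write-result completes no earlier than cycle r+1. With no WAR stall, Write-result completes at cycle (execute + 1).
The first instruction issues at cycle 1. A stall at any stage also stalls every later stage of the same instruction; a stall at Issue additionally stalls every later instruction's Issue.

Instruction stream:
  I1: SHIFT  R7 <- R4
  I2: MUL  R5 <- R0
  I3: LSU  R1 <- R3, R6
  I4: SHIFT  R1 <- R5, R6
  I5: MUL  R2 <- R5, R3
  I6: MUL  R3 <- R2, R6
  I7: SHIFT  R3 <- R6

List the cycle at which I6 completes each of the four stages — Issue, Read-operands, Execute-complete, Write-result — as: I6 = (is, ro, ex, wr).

c1: issue I1 (SHIFT)
c2: I1 read-ops; issue I2 (MUL)
c3: I1 finished on SHIFT; I2 read-ops; issue I3 (LSU)
c4: I1→R7; I3 read-ops
c5: I3 finished on LSU
c6: I3→R1
c7: issue I4 (SHIFT)
c9: I2 finished on MUL
c10: I2→R5
c11: I4 read-ops; issue I5 (MUL)
c12: I4 finished on SHIFT; I5 read-ops
c13: I4→R1
c18: I5 finished on MUL
c19: I5→R2
c20: issue I6 (MUL)
c21: I6 read-ops
c27: I6 finished on MUL
c28: I6→R3
c29: issue I7 (SHIFT)
c30: I7 read-ops
c31: I7 finished on SHIFT
c32: I7→R3

I6 = (20, 21, 27, 28)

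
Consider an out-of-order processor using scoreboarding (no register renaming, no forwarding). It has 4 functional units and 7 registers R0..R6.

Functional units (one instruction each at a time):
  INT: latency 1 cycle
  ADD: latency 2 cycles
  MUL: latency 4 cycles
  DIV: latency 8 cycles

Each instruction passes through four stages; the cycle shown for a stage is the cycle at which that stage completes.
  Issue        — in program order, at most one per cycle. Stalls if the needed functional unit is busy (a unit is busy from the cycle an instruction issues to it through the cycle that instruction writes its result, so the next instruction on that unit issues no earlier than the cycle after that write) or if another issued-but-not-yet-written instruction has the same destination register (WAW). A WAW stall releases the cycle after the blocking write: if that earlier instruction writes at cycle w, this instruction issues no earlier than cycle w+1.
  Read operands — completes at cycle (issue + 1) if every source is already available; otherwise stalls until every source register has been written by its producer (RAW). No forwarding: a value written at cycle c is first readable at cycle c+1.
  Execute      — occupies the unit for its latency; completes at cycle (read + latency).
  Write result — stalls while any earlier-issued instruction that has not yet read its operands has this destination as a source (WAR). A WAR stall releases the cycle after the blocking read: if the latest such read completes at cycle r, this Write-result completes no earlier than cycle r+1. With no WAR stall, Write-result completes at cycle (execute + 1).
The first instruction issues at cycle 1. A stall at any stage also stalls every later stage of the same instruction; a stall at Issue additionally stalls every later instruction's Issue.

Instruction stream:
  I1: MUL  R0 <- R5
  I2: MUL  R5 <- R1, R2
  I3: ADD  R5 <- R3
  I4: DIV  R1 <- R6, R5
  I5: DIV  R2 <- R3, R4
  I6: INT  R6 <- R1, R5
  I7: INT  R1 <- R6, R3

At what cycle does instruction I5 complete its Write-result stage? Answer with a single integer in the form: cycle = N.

c1: I1→MUL
c2: I1 RO
c6: I1 EX
c7: I1 WR R0
c8: I2→MUL
c9: I2 RO
c13: I2 EX
c14: I2 WR R5
c15: I3→ADD
c16: I3 RO · I4→DIV
c18: I3 EX
c19: I3 WR R5
c20: I4 RO
c28: I4 EX
c29: I4 WR R1
c30: I5→DIV
c31: I5 RO · I6→INT
c32: I6 RO
c33: I6 EX
c34: I6 WR R6
c35: I7→INT
c36: I7 RO
c37: I7 EX
c38: I7 WR R1
c39: I5 EX
c40: I5 WR R2

cycle = 40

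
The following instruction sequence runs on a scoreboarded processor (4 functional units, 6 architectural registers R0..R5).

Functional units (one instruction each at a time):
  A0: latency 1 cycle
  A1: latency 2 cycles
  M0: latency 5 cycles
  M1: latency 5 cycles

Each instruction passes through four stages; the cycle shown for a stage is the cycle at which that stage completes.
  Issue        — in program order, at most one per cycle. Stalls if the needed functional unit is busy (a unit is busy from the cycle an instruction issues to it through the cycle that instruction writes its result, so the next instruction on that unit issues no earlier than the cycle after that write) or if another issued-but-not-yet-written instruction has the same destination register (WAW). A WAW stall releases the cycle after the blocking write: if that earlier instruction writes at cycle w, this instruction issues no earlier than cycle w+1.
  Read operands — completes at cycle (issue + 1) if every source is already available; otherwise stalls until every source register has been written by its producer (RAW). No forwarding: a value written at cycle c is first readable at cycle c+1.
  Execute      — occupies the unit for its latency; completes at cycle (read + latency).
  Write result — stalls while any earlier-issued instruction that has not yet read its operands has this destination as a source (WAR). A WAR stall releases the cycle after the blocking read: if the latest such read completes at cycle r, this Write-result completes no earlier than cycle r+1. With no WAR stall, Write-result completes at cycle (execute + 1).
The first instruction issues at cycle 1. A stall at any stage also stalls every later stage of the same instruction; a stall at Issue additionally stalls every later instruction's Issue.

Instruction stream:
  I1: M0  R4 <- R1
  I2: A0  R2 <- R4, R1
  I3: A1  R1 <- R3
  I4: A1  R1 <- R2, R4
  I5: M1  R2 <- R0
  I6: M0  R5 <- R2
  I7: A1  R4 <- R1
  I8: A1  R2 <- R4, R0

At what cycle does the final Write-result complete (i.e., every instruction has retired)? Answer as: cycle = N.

cycle = 26

[I1] 1/2/7/8
[I2] 2/9/10/11  (RAW R4: wait I1 write@8)
[I3] 3/4/6/10  (WAR R1: wait I2 read@9)
[I4] 11/12/14/15  (struct: A1 busy until I3 writes@10)
[I5] 12/13/18/19
[I6] 13/20/25/26  (RAW R2: wait I5 write@19)
[I7] 16/17/19/20  (struct: A1 busy until I4 writes@15)
[I8] 21/22/24/25  (struct: A1 busy until I7 writes@20)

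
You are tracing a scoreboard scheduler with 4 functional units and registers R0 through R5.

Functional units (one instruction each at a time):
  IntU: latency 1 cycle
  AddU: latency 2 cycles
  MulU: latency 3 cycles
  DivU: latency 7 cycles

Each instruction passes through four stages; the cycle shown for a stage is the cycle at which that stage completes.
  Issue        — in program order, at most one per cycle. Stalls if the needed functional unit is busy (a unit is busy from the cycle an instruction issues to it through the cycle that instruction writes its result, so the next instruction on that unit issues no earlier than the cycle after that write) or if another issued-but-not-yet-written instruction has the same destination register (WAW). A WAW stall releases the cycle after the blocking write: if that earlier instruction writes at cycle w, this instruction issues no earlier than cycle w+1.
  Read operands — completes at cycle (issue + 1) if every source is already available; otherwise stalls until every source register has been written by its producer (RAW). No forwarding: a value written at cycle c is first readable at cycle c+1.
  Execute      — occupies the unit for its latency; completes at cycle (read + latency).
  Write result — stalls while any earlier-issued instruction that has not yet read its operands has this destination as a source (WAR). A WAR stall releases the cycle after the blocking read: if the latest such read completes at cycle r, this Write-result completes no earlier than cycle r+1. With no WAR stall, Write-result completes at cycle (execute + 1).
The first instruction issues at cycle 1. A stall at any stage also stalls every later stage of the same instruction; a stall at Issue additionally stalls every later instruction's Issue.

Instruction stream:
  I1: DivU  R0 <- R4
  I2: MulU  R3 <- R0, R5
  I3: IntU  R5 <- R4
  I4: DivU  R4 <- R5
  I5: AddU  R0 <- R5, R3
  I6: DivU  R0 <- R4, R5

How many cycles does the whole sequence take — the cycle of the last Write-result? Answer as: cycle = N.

cycle = 31

c1: I1 issues→DivU
c2: I1 reads · I2 issues→MulU
c3: I3 issues→IntU
c4: I3 reads
c5: I3 exec-done
c9: I1 exec-done
c10: I1 writes R0
c11: I2 reads · I4 issues→DivU
c12: I3 writes R5 · I5 issues→AddU
c13: I4 reads
c14: I2 exec-done
c15: I2 writes R3
c16: I5 reads
c18: I5 exec-done
c19: I5 writes R0
c20: I4 exec-done
c21: I4 writes R4
c22: I6 issues→DivU
c23: I6 reads
c30: I6 exec-done
c31: I6 writes R0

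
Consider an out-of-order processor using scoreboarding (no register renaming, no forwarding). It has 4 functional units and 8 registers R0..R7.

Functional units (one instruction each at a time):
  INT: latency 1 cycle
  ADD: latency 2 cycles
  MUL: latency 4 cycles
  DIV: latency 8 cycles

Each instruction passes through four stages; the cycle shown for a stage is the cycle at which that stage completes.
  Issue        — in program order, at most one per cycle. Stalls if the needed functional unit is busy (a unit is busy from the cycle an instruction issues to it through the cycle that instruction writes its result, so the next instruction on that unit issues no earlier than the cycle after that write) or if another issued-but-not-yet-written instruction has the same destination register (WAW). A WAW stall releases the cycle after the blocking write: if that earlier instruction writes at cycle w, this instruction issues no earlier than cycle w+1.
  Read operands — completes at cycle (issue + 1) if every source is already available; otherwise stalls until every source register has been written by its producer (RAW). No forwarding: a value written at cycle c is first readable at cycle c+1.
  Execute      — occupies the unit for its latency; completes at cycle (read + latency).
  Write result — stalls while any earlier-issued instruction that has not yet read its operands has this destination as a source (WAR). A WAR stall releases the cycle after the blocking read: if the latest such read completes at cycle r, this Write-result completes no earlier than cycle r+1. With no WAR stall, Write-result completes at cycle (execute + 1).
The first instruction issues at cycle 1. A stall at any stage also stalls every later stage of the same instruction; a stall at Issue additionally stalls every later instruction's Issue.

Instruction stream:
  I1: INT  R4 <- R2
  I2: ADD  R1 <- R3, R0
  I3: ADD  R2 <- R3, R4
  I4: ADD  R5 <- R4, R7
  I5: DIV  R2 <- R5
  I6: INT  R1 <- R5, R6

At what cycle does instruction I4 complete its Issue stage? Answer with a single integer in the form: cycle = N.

cycle 1: issue I1 (INT)
cycle 2: I1 read-ops · issue I2 (ADD)
cycle 3: I1 finished on INT · I2 read-ops
cycle 4: I1→R4
cycle 5: I2 finished on ADD
cycle 6: I2→R1
cycle 7: issue I3 (ADD)
cycle 8: I3 read-ops
cycle 10: I3 finished on ADD
cycle 11: I3→R2
cycle 12: issue I4 (ADD)
cycle 13: I4 read-ops · issue I5 (DIV)
cycle 14: issue I6 (INT)
cycle 15: I4 finished on ADD
cycle 16: I4→R5
cycle 17: I5 read-ops · I6 read-ops
cycle 18: I6 finished on INT
cycle 19: I6→R1
cycle 25: I5 finished on DIV
cycle 26: I5→R2

cycle = 12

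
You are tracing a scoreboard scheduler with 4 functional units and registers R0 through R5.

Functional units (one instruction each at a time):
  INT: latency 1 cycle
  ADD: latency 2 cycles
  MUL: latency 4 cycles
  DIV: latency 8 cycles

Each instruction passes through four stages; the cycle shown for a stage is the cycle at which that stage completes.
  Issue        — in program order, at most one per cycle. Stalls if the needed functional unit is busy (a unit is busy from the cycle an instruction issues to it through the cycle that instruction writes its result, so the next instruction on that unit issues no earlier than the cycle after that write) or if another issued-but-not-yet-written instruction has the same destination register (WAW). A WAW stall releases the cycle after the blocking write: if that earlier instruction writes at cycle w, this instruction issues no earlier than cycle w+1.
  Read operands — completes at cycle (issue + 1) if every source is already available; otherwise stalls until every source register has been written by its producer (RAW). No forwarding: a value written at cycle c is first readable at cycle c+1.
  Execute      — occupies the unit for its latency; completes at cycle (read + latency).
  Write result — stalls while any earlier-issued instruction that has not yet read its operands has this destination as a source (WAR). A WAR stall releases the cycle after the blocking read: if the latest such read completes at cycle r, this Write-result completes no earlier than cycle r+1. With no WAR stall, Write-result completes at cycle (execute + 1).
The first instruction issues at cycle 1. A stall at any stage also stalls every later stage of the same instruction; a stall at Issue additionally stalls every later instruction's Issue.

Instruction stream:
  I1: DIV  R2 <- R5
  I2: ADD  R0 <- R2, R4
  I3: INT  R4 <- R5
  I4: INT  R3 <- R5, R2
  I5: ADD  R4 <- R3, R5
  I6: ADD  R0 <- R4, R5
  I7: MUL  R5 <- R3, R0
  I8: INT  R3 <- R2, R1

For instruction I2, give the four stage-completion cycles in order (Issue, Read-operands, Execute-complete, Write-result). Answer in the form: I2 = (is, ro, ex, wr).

I2 = (2, 12, 14, 15)

1) issue 1, read 2, done 10, write 11
2) issue 2, read 12, done 14, write 15  <RAW R2: wait I1 write@11>
3) issue 3, read 4, done 5, write 13  <WAR R4: wait I2 read@12>
4) issue 14, read 15, done 16, write 17  <struct: INT busy until I3 writes@13>
5) issue 16, read 18, done 20, write 21  <struct: ADD busy until I2 writes@15 / RAW R3: wait I4 write@17>
6) issue 22, read 23, done 25, write 26  <struct: ADD busy until I5 writes@21>
7) issue 23, read 27, done 31, write 32  <RAW R0: wait I6 write@26>
8) issue 24, read 25, done 26, write 28  <WAR R3: wait I7 read@27>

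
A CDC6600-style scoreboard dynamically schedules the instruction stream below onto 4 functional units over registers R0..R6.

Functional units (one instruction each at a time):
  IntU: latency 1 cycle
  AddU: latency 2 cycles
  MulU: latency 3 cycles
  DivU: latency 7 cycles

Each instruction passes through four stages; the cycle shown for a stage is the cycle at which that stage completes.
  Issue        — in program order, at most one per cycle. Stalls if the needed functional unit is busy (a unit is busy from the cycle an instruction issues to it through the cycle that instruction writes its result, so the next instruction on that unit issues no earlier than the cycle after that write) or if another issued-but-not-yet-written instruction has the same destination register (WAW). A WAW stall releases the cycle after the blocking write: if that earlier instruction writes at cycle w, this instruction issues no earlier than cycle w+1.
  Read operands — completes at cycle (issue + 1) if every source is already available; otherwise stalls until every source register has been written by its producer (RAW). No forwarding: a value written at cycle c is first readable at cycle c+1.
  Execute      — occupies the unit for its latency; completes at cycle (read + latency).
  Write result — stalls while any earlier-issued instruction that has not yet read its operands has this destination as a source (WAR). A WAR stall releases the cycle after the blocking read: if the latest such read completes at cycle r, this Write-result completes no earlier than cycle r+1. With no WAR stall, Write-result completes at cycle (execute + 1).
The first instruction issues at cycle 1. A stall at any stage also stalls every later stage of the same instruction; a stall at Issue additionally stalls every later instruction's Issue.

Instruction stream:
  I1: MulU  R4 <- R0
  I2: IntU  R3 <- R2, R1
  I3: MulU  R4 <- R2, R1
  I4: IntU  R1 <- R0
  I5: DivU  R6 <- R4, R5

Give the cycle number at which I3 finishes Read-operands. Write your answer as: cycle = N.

I1: IS=1 RO=2 EX=5 WR=6
I2: IS=2 RO=3 EX=4 WR=5
I3: IS=7 RO=8 EX=11 WR=12  [struct: MulU busy until I1 writes@6]
I4: IS=8 RO=9 EX=10 WR=11
I5: IS=9 RO=13 EX=20 WR=21  [RAW R4: wait I3 write@12]

cycle = 8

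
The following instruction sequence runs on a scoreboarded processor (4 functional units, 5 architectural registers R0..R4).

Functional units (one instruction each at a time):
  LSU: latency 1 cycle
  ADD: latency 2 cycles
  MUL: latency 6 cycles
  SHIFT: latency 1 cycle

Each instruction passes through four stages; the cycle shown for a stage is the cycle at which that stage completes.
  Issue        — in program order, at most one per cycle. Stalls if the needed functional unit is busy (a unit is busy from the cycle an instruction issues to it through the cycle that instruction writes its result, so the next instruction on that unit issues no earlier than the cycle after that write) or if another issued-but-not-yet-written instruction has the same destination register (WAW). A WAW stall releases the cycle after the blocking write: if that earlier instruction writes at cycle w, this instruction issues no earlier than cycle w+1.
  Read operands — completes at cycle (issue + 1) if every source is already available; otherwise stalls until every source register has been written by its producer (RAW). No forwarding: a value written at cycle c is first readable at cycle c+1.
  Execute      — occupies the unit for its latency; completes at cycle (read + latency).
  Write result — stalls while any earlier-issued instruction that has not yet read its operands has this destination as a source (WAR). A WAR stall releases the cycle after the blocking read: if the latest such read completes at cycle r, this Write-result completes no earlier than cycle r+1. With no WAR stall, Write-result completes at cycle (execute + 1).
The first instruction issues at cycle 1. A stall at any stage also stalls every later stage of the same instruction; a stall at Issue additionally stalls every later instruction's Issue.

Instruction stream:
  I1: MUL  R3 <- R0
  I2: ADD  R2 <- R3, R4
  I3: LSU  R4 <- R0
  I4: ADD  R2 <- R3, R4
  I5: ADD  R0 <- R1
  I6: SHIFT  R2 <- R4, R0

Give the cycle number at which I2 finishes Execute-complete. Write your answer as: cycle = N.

I1: IS=1 RO=2 EX=8 WR=9
I2: IS=2 RO=10 EX=12 WR=13  [RAW R3: wait I1 write@9]
I3: IS=3 RO=4 EX=5 WR=11  [WAR R4: wait I2 read@10]
I4: IS=14 RO=15 EX=17 WR=18  [struct: ADD busy until I2 writes@13]
I5: IS=19 RO=20 EX=22 WR=23  [struct: ADD busy until I4 writes@18]
I6: IS=20 RO=24 EX=25 WR=26  [RAW R0: wait I5 write@23]

cycle = 12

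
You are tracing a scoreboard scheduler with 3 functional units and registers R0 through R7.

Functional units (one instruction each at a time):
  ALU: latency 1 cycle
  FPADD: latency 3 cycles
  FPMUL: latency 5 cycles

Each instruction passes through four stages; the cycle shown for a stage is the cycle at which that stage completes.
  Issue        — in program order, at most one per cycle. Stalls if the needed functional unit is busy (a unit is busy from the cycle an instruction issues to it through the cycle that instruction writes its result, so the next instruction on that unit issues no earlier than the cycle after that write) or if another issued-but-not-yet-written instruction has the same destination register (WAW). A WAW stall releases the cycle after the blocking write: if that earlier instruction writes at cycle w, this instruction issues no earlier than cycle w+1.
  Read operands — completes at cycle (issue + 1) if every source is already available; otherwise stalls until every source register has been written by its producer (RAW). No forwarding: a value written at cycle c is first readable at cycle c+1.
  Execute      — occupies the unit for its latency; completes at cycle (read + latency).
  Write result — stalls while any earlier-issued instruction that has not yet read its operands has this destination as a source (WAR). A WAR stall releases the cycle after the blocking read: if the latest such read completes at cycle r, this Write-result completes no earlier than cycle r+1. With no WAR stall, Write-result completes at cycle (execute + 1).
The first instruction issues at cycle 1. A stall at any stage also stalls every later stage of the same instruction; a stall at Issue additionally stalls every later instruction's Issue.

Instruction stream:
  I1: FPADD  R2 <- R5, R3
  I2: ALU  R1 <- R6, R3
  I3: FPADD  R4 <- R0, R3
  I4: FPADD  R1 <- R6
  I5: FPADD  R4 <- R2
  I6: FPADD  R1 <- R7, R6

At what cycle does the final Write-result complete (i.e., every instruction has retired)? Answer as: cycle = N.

cycle = 30

I1 -> (1, 2, 5, 6)
I2 -> (2, 3, 4, 5)
I3 -> (7, 8, 11, 12)  // struct: FPADD busy until I1 writes@6
I4 -> (13, 14, 17, 18)  // struct: FPADD busy until I3 writes@12
I5 -> (19, 20, 23, 24)  // struct: FPADD busy until I4 writes@18
I6 -> (25, 26, 29, 30)  // struct: FPADD busy until I5 writes@24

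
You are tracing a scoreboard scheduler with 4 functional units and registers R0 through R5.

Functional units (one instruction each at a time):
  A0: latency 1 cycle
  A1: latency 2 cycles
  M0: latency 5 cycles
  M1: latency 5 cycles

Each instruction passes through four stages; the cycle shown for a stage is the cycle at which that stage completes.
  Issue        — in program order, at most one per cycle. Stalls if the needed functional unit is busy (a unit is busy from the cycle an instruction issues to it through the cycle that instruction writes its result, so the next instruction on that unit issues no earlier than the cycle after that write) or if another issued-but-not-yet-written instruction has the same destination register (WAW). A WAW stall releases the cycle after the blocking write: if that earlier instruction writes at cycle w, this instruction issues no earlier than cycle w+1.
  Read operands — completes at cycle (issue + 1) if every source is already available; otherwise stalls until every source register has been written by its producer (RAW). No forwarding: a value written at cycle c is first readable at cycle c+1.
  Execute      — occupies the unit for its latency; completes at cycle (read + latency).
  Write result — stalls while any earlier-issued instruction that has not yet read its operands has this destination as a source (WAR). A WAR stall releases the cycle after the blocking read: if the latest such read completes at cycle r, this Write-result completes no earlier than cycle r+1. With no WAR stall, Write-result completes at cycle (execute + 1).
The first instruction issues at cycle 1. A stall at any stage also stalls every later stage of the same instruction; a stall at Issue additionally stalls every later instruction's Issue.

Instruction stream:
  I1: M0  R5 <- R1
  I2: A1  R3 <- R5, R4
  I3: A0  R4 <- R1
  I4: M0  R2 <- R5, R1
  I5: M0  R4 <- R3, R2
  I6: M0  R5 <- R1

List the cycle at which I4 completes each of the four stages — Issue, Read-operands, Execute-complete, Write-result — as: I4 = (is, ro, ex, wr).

I1  is:1  ro:2  ex:7  wr:8
I2  is:2  ro:9  ex:11  wr:12  — RAW R5: wait I1 write@8
I3  is:3  ro:4  ex:5  wr:10  — WAR R4: wait I2 read@9
I4  is:9  ro:10  ex:15  wr:16  — struct: M0 busy until I1 writes@8
I5  is:17  ro:18  ex:23  wr:24  — struct: M0 busy until I4 writes@16
I6  is:25  ro:26  ex:31  wr:32  — struct: M0 busy until I5 writes@24

I4 = (9, 10, 15, 16)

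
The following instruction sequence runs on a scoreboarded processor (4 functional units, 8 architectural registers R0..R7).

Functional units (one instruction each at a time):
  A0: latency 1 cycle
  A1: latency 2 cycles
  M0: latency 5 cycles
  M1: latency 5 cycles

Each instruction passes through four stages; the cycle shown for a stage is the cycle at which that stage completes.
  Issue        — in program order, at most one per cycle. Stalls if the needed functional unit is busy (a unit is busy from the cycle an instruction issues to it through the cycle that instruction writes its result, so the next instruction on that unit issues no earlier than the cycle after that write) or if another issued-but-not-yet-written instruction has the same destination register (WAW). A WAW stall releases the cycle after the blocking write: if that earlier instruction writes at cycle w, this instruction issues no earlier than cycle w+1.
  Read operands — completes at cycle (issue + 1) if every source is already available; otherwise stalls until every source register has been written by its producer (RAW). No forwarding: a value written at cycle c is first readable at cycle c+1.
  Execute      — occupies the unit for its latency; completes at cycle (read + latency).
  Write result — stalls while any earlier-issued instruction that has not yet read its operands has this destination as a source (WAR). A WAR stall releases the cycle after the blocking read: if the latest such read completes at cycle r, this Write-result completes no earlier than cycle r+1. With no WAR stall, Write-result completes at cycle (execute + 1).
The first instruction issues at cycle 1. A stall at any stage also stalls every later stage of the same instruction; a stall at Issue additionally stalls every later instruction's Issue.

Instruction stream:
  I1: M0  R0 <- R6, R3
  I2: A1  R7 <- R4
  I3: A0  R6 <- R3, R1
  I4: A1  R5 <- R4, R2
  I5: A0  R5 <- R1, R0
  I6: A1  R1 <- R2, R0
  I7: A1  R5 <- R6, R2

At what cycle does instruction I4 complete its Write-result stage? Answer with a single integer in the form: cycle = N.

cycle = 11

[I1] 1/2/7/8
[I2] 2/3/5/6
[I3] 3/4/5/6
[I4] 7/8/10/11  (struct: A1 busy until I2 writes@6)
[I5] 12/13/14/15  (WAW R5: wait I4 write@11)
[I6] 13/14/16/17
[I7] 18/19/21/22  (struct: A1 busy until I6 writes@17)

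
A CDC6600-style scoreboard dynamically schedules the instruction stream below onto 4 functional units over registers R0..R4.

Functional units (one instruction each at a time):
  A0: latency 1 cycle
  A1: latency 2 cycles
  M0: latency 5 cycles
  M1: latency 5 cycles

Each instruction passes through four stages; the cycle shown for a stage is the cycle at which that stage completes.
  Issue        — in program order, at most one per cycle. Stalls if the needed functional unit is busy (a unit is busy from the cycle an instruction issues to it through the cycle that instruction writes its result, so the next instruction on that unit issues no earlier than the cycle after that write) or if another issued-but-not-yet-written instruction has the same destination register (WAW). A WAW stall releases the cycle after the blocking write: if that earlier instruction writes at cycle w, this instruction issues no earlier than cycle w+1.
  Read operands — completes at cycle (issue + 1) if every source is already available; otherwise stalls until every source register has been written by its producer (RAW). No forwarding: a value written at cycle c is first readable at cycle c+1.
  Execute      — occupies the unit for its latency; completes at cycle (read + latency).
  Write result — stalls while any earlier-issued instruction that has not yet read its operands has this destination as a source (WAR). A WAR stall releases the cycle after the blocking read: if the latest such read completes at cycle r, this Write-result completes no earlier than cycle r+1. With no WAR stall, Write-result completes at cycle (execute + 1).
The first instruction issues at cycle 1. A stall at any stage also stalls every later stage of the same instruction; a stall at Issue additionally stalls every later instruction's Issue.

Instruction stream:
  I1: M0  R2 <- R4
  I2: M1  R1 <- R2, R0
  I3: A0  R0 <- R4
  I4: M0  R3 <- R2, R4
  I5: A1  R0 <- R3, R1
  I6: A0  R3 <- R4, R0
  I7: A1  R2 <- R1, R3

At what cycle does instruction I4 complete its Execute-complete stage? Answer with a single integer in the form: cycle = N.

cycle = 15

I1: IS=1 RO=2 EX=7 WR=8
I2: IS=2 RO=9 EX=14 WR=15  [RAW R2: wait I1 write@8]
I3: IS=3 RO=4 EX=5 WR=10  [WAR R0: wait I2 read@9]
I4: IS=9 RO=10 EX=15 WR=16  [struct: M0 busy until I1 writes@8]
I5: IS=11 RO=17 EX=19 WR=20  [WAW R0: wait I3 write@10; RAW R3: wait I4 write@16]
I6: IS=17 RO=21 EX=22 WR=23  [WAW R3: wait I4 write@16; RAW R0: wait I5 write@20]
I7: IS=21 RO=24 EX=26 WR=27  [struct: A1 busy until I5 writes@20; RAW R3: wait I6 write@23]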